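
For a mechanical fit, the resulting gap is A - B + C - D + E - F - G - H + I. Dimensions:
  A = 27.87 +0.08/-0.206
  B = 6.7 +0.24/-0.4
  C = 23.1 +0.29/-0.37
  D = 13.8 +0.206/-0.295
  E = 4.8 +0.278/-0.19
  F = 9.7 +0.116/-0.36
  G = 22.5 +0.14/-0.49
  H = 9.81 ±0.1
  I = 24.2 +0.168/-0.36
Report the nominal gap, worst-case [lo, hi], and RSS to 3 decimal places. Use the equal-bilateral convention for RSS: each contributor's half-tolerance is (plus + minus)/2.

Stack each dimension's contribution:
  +A: nom +27.870 → Σnom=27.870; wc +0.080/-0.206 → slack +0.080/-0.206; half-tol=0.143, Σhalf²=0.020449
  -B: nom -6.700 → Σnom=21.170; wc +0.400/-0.240 → slack +0.480/-0.446; half-tol=0.320, Σhalf²=0.122849
  +C: nom +23.100 → Σnom=44.270; wc +0.290/-0.370 → slack +0.770/-0.816; half-tol=0.330, Σhalf²=0.231749
  -D: nom -13.800 → Σnom=30.470; wc +0.295/-0.206 → slack +1.065/-1.022; half-tol=0.251, Σhalf²=0.294499
  +E: nom +4.800 → Σnom=35.270; wc +0.278/-0.190 → slack +1.343/-1.212; half-tol=0.234, Σhalf²=0.349255
  -F: nom -9.700 → Σnom=25.570; wc +0.360/-0.116 → slack +1.703/-1.328; half-tol=0.238, Σhalf²=0.405899
  -G: nom -22.500 → Σnom=3.070; wc +0.490/-0.140 → slack +2.193/-1.468; half-tol=0.315, Σhalf²=0.505124
  -H: nom -9.810 → Σnom=-6.740; wc +0.100/-0.100 → slack +2.293/-1.568; half-tol=0.100, Σhalf²=0.515124
  +I: nom +24.200 → Σnom=17.460; wc +0.168/-0.360 → slack +2.461/-1.928; half-tol=0.264, Σhalf²=0.584820
Nominal = 17.460. Worst-case = [17.460 - 1.928, 17.460 + 2.461] = [15.532, 19.921]. RSS = √0.584820 = 0.765.

nominal=17.460 wc=[15.532,19.921] rss=0.765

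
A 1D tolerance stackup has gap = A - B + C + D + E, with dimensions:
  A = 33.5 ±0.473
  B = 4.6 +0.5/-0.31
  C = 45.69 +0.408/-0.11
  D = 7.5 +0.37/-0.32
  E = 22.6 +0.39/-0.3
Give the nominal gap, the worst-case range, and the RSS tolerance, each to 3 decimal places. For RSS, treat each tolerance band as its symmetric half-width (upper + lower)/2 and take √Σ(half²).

nominal=104.690 wc=[102.987,106.641] rss=0.832

Stack each dimension's contribution:
  +A: nom +33.500 → Σnom=33.500; wc +0.473/-0.473 → slack +0.473/-0.473; half-tol=0.473, Σhalf²=0.223729
  -B: nom -4.600 → Σnom=28.900; wc +0.310/-0.500 → slack +0.783/-0.973; half-tol=0.405, Σhalf²=0.387754
  +C: nom +45.690 → Σnom=74.590; wc +0.408/-0.110 → slack +1.191/-1.083; half-tol=0.259, Σhalf²=0.454835
  +D: nom +7.500 → Σnom=82.090; wc +0.370/-0.320 → slack +1.561/-1.403; half-tol=0.345, Σhalf²=0.573860
  +E: nom +22.600 → Σnom=104.690; wc +0.390/-0.300 → slack +1.951/-1.703; half-tol=0.345, Σhalf²=0.692885
Nominal = 104.690. Worst-case = [104.690 - 1.703, 104.690 + 1.951] = [102.987, 106.641]. RSS = √0.692885 = 0.832.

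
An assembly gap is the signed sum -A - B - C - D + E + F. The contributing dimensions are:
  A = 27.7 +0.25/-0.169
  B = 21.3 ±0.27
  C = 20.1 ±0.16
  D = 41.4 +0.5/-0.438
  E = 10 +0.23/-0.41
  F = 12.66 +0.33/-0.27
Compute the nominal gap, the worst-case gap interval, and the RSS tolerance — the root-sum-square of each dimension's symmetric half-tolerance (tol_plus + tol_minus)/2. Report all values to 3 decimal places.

nominal=-87.840 wc=[-89.700,-86.243] rss=0.745

Stack each dimension's contribution:
  -A: nom -27.700 → Σnom=-27.700; wc +0.169/-0.250 → slack +0.169/-0.250; half-tol=0.210, Σhalf²=0.043890
  -B: nom -21.300 → Σnom=-49.000; wc +0.270/-0.270 → slack +0.439/-0.520; half-tol=0.270, Σhalf²=0.116790
  -C: nom -20.100 → Σnom=-69.100; wc +0.160/-0.160 → slack +0.599/-0.680; half-tol=0.160, Σhalf²=0.142390
  -D: nom -41.400 → Σnom=-110.500; wc +0.438/-0.500 → slack +1.037/-1.180; half-tol=0.469, Σhalf²=0.362351
  +E: nom +10.000 → Σnom=-100.500; wc +0.230/-0.410 → slack +1.267/-1.590; half-tol=0.320, Σhalf²=0.464751
  +F: nom +12.660 → Σnom=-87.840; wc +0.330/-0.270 → slack +1.597/-1.860; half-tol=0.300, Σhalf²=0.554751
Nominal = -87.840. Worst-case = [-87.840 - 1.860, -87.840 + 1.597] = [-89.700, -86.243]. RSS = √0.554751 = 0.745.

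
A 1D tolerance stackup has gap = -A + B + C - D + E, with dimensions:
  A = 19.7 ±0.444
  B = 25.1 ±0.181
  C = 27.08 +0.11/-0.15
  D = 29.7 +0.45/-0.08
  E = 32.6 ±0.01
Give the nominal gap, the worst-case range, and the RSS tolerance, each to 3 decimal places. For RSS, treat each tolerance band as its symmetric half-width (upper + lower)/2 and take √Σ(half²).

nominal=35.380 wc=[34.145,36.205] rss=0.563

Stack each dimension's contribution:
  -A: nom -19.700 → Σnom=-19.700; wc +0.444/-0.444 → slack +0.444/-0.444; half-tol=0.444, Σhalf²=0.197136
  +B: nom +25.100 → Σnom=5.400; wc +0.181/-0.181 → slack +0.625/-0.625; half-tol=0.181, Σhalf²=0.229897
  +C: nom +27.080 → Σnom=32.480; wc +0.110/-0.150 → slack +0.735/-0.775; half-tol=0.130, Σhalf²=0.246797
  -D: nom -29.700 → Σnom=2.780; wc +0.080/-0.450 → slack +0.815/-1.225; half-tol=0.265, Σhalf²=0.317022
  +E: nom +32.600 → Σnom=35.380; wc +0.010/-0.010 → slack +0.825/-1.235; half-tol=0.010, Σhalf²=0.317122
Nominal = 35.380. Worst-case = [35.380 - 1.235, 35.380 + 0.825] = [34.145, 36.205]. RSS = √0.317122 = 0.563.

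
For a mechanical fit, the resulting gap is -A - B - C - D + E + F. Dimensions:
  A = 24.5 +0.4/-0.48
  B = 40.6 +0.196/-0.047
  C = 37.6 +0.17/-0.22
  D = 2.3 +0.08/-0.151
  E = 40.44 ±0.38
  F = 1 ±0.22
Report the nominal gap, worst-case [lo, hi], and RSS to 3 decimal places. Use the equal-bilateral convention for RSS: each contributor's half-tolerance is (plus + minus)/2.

Stack each dimension's contribution:
  -A: nom -24.500 → Σnom=-24.500; wc +0.480/-0.400 → slack +0.480/-0.400; half-tol=0.440, Σhalf²=0.193600
  -B: nom -40.600 → Σnom=-65.100; wc +0.047/-0.196 → slack +0.527/-0.596; half-tol=0.121, Σhalf²=0.208362
  -C: nom -37.600 → Σnom=-102.700; wc +0.220/-0.170 → slack +0.747/-0.766; half-tol=0.195, Σhalf²=0.246387
  -D: nom -2.300 → Σnom=-105.000; wc +0.151/-0.080 → slack +0.898/-0.846; half-tol=0.115, Σhalf²=0.259728
  +E: nom +40.440 → Σnom=-64.560; wc +0.380/-0.380 → slack +1.278/-1.226; half-tol=0.380, Σhalf²=0.404127
  +F: nom +1.000 → Σnom=-63.560; wc +0.220/-0.220 → slack +1.498/-1.446; half-tol=0.220, Σhalf²=0.452527
Nominal = -63.560. Worst-case = [-63.560 - 1.446, -63.560 + 1.498] = [-65.006, -62.062]. RSS = √0.452527 = 0.673.

nominal=-63.560 wc=[-65.006,-62.062] rss=0.673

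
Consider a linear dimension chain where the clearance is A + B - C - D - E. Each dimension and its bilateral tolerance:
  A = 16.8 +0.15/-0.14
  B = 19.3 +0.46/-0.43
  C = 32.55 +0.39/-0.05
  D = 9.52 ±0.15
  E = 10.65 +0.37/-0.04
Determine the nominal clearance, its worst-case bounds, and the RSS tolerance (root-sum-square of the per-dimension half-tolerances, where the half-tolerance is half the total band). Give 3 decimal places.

Stack each dimension's contribution:
  +A: nom +16.800 → Σnom=16.800; wc +0.150/-0.140 → slack +0.150/-0.140; half-tol=0.145, Σhalf²=0.021025
  +B: nom +19.300 → Σnom=36.100; wc +0.460/-0.430 → slack +0.610/-0.570; half-tol=0.445, Σhalf²=0.219050
  -C: nom -32.550 → Σnom=3.550; wc +0.050/-0.390 → slack +0.660/-0.960; half-tol=0.220, Σhalf²=0.267450
  -D: nom -9.520 → Σnom=-5.970; wc +0.150/-0.150 → slack +0.810/-1.110; half-tol=0.150, Σhalf²=0.289950
  -E: nom -10.650 → Σnom=-16.620; wc +0.040/-0.370 → slack +0.850/-1.480; half-tol=0.205, Σhalf²=0.331975
Nominal = -16.620. Worst-case = [-16.620 - 1.480, -16.620 + 0.850] = [-18.100, -15.770]. RSS = √0.331975 = 0.576.

nominal=-16.620 wc=[-18.100,-15.770] rss=0.576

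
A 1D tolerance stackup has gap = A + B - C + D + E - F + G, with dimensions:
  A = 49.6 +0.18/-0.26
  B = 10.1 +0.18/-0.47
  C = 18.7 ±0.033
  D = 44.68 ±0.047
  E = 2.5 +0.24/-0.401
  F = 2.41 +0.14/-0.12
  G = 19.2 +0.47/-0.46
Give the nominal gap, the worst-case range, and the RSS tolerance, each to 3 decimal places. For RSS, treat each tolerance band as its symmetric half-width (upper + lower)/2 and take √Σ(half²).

Stack each dimension's contribution:
  +A: nom +49.600 → Σnom=49.600; wc +0.180/-0.260 → slack +0.180/-0.260; half-tol=0.220, Σhalf²=0.048400
  +B: nom +10.100 → Σnom=59.700; wc +0.180/-0.470 → slack +0.360/-0.730; half-tol=0.325, Σhalf²=0.154025
  -C: nom -18.700 → Σnom=41.000; wc +0.033/-0.033 → slack +0.393/-0.763; half-tol=0.033, Σhalf²=0.155114
  +D: nom +44.680 → Σnom=85.680; wc +0.047/-0.047 → slack +0.440/-0.810; half-tol=0.047, Σhalf²=0.157323
  +E: nom +2.500 → Σnom=88.180; wc +0.240/-0.401 → slack +0.680/-1.211; half-tol=0.321, Σhalf²=0.260043
  -F: nom -2.410 → Σnom=85.770; wc +0.120/-0.140 → slack +0.800/-1.351; half-tol=0.130, Σhalf²=0.276943
  +G: nom +19.200 → Σnom=104.970; wc +0.470/-0.460 → slack +1.270/-1.811; half-tol=0.465, Σhalf²=0.493168
Nominal = 104.970. Worst-case = [104.970 - 1.811, 104.970 + 1.270] = [103.159, 106.240]. RSS = √0.493168 = 0.702.

nominal=104.970 wc=[103.159,106.240] rss=0.702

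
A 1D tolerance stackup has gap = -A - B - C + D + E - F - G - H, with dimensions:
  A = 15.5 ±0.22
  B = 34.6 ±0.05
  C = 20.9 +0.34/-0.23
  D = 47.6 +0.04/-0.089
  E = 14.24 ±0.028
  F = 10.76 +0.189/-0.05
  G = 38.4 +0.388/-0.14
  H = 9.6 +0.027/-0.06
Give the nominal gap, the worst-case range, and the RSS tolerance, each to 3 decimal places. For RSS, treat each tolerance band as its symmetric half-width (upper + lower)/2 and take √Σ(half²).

Stack each dimension's contribution:
  -A: nom -15.500 → Σnom=-15.500; wc +0.220/-0.220 → slack +0.220/-0.220; half-tol=0.220, Σhalf²=0.048400
  -B: nom -34.600 → Σnom=-50.100; wc +0.050/-0.050 → slack +0.270/-0.270; half-tol=0.050, Σhalf²=0.050900
  -C: nom -20.900 → Σnom=-71.000; wc +0.230/-0.340 → slack +0.500/-0.610; half-tol=0.285, Σhalf²=0.132125
  +D: nom +47.600 → Σnom=-23.400; wc +0.040/-0.089 → slack +0.540/-0.699; half-tol=0.065, Σhalf²=0.136285
  +E: nom +14.240 → Σnom=-9.160; wc +0.028/-0.028 → slack +0.568/-0.727; half-tol=0.028, Σhalf²=0.137069
  -F: nom -10.760 → Σnom=-19.920; wc +0.050/-0.189 → slack +0.618/-0.916; half-tol=0.119, Σhalf²=0.151350
  -G: nom -38.400 → Σnom=-58.320; wc +0.140/-0.388 → slack +0.758/-1.304; half-tol=0.264, Σhalf²=0.221046
  -H: nom -9.600 → Σnom=-67.920; wc +0.060/-0.027 → slack +0.818/-1.331; half-tol=0.043, Σhalf²=0.222938
Nominal = -67.920. Worst-case = [-67.920 - 1.331, -67.920 + 0.818] = [-69.251, -67.102]. RSS = √0.222938 = 0.472.

nominal=-67.920 wc=[-69.251,-67.102] rss=0.472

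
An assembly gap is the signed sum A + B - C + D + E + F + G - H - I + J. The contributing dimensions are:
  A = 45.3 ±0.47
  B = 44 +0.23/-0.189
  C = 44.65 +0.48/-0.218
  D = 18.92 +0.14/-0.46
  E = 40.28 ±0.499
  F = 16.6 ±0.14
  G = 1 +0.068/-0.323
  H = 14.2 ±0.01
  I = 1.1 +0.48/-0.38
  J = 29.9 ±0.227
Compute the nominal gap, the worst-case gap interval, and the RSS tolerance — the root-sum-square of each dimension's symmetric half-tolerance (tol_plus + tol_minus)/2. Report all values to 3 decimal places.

nominal=136.050 wc=[132.772,138.432] rss=1.010

Stack each dimension's contribution:
  +A: nom +45.300 → Σnom=45.300; wc +0.470/-0.470 → slack +0.470/-0.470; half-tol=0.470, Σhalf²=0.220900
  +B: nom +44.000 → Σnom=89.300; wc +0.230/-0.189 → slack +0.700/-0.659; half-tol=0.210, Σhalf²=0.264790
  -C: nom -44.650 → Σnom=44.650; wc +0.218/-0.480 → slack +0.918/-1.139; half-tol=0.349, Σhalf²=0.386591
  +D: nom +18.920 → Σnom=63.570; wc +0.140/-0.460 → slack +1.058/-1.599; half-tol=0.300, Σhalf²=0.476591
  +E: nom +40.280 → Σnom=103.850; wc +0.499/-0.499 → slack +1.557/-2.098; half-tol=0.499, Σhalf²=0.725592
  +F: nom +16.600 → Σnom=120.450; wc +0.140/-0.140 → slack +1.697/-2.238; half-tol=0.140, Σhalf²=0.745192
  +G: nom +1.000 → Σnom=121.450; wc +0.068/-0.323 → slack +1.765/-2.561; half-tol=0.196, Σhalf²=0.783412
  -H: nom -14.200 → Σnom=107.250; wc +0.010/-0.010 → slack +1.775/-2.571; half-tol=0.010, Σhalf²=0.783512
  -I: nom -1.100 → Σnom=106.150; wc +0.380/-0.480 → slack +2.155/-3.051; half-tol=0.430, Σhalf²=0.968412
  +J: nom +29.900 → Σnom=136.050; wc +0.227/-0.227 → slack +2.382/-3.278; half-tol=0.227, Σhalf²=1.019941
Nominal = 136.050. Worst-case = [136.050 - 3.278, 136.050 + 2.382] = [132.772, 138.432]. RSS = √1.019941 = 1.010.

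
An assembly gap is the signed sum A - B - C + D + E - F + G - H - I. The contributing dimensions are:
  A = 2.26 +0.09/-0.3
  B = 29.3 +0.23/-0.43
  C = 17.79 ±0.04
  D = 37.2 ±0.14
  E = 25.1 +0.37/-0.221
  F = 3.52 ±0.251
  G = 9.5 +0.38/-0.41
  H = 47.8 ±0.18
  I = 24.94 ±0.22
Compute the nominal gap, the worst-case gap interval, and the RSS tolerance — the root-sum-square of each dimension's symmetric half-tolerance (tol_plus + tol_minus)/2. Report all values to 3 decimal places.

nominal=-49.290 wc=[-51.282,-47.189] rss=0.745

Stack each dimension's contribution:
  +A: nom +2.260 → Σnom=2.260; wc +0.090/-0.300 → slack +0.090/-0.300; half-tol=0.195, Σhalf²=0.038025
  -B: nom -29.300 → Σnom=-27.040; wc +0.430/-0.230 → slack +0.520/-0.530; half-tol=0.330, Σhalf²=0.146925
  -C: nom -17.790 → Σnom=-44.830; wc +0.040/-0.040 → slack +0.560/-0.570; half-tol=0.040, Σhalf²=0.148525
  +D: nom +37.200 → Σnom=-7.630; wc +0.140/-0.140 → slack +0.700/-0.710; half-tol=0.140, Σhalf²=0.168125
  +E: nom +25.100 → Σnom=17.470; wc +0.370/-0.221 → slack +1.070/-0.931; half-tol=0.295, Σhalf²=0.255445
  -F: nom -3.520 → Σnom=13.950; wc +0.251/-0.251 → slack +1.321/-1.182; half-tol=0.251, Σhalf²=0.318446
  +G: nom +9.500 → Σnom=23.450; wc +0.380/-0.410 → slack +1.701/-1.592; half-tol=0.395, Σhalf²=0.474471
  -H: nom -47.800 → Σnom=-24.350; wc +0.180/-0.180 → slack +1.881/-1.772; half-tol=0.180, Σhalf²=0.506871
  -I: nom -24.940 → Σnom=-49.290; wc +0.220/-0.220 → slack +2.101/-1.992; half-tol=0.220, Σhalf²=0.555271
Nominal = -49.290. Worst-case = [-49.290 - 1.992, -49.290 + 2.101] = [-51.282, -47.189]. RSS = √0.555271 = 0.745.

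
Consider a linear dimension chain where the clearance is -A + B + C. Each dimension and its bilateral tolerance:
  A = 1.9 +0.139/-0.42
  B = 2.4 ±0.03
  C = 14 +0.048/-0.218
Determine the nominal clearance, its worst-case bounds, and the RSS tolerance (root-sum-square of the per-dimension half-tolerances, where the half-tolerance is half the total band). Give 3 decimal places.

nominal=14.500 wc=[14.113,14.998] rss=0.311

Stack each dimension's contribution:
  -A: nom -1.900 → Σnom=-1.900; wc +0.420/-0.139 → slack +0.420/-0.139; half-tol=0.279, Σhalf²=0.078120
  +B: nom +2.400 → Σnom=0.500; wc +0.030/-0.030 → slack +0.450/-0.169; half-tol=0.030, Σhalf²=0.079020
  +C: nom +14.000 → Σnom=14.500; wc +0.048/-0.218 → slack +0.498/-0.387; half-tol=0.133, Σhalf²=0.096709
Nominal = 14.500. Worst-case = [14.500 - 0.387, 14.500 + 0.498] = [14.113, 14.998]. RSS = √0.096709 = 0.311.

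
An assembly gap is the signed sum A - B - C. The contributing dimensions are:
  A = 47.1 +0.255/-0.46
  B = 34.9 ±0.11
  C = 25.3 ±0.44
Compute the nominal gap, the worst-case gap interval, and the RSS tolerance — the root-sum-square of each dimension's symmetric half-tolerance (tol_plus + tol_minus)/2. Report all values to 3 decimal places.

nominal=-13.100 wc=[-14.110,-12.295] rss=0.578

Stack each dimension's contribution:
  +A: nom +47.100 → Σnom=47.100; wc +0.255/-0.460 → slack +0.255/-0.460; half-tol=0.358, Σhalf²=0.127806
  -B: nom -34.900 → Σnom=12.200; wc +0.110/-0.110 → slack +0.365/-0.570; half-tol=0.110, Σhalf²=0.139906
  -C: nom -25.300 → Σnom=-13.100; wc +0.440/-0.440 → slack +0.805/-1.010; half-tol=0.440, Σhalf²=0.333506
Nominal = -13.100. Worst-case = [-13.100 - 1.010, -13.100 + 0.805] = [-14.110, -12.295]. RSS = √0.333506 = 0.578.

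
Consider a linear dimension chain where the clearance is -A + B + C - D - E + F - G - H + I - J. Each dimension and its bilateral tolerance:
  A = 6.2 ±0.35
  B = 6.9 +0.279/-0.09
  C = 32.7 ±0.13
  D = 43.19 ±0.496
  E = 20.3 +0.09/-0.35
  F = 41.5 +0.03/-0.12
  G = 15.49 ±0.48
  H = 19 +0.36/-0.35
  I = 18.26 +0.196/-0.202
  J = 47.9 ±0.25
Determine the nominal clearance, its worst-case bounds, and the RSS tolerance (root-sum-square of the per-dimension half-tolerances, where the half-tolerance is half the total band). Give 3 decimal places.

Stack each dimension's contribution:
  -A: nom -6.200 → Σnom=-6.200; wc +0.350/-0.350 → slack +0.350/-0.350; half-tol=0.350, Σhalf²=0.122500
  +B: nom +6.900 → Σnom=0.700; wc +0.279/-0.090 → slack +0.629/-0.440; half-tol=0.184, Σhalf²=0.156540
  +C: nom +32.700 → Σnom=33.400; wc +0.130/-0.130 → slack +0.759/-0.570; half-tol=0.130, Σhalf²=0.173440
  -D: nom -43.190 → Σnom=-9.790; wc +0.496/-0.496 → slack +1.255/-1.066; half-tol=0.496, Σhalf²=0.419456
  -E: nom -20.300 → Σnom=-30.090; wc +0.350/-0.090 → slack +1.605/-1.156; half-tol=0.220, Σhalf²=0.467856
  +F: nom +41.500 → Σnom=11.410; wc +0.030/-0.120 → slack +1.635/-1.276; half-tol=0.075, Σhalf²=0.473481
  -G: nom -15.490 → Σnom=-4.080; wc +0.480/-0.480 → slack +2.115/-1.756; half-tol=0.480, Σhalf²=0.703881
  -H: nom -19.000 → Σnom=-23.080; wc +0.350/-0.360 → slack +2.465/-2.116; half-tol=0.355, Σhalf²=0.829906
  +I: nom +18.260 → Σnom=-4.820; wc +0.196/-0.202 → slack +2.661/-2.318; half-tol=0.199, Σhalf²=0.869507
  -J: nom -47.900 → Σnom=-52.720; wc +0.250/-0.250 → slack +2.911/-2.568; half-tol=0.250, Σhalf²=0.932007
Nominal = -52.720. Worst-case = [-52.720 - 2.568, -52.720 + 2.911] = [-55.288, -49.809]. RSS = √0.932007 = 0.965.

nominal=-52.720 wc=[-55.288,-49.809] rss=0.965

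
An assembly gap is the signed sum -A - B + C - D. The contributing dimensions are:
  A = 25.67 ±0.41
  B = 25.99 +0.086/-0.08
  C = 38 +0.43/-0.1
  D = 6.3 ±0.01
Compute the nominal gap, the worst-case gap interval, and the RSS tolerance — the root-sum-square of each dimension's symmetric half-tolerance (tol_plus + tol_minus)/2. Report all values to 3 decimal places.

Stack each dimension's contribution:
  -A: nom -25.670 → Σnom=-25.670; wc +0.410/-0.410 → slack +0.410/-0.410; half-tol=0.410, Σhalf²=0.168100
  -B: nom -25.990 → Σnom=-51.660; wc +0.080/-0.086 → slack +0.490/-0.496; half-tol=0.083, Σhalf²=0.174989
  +C: nom +38.000 → Σnom=-13.660; wc +0.430/-0.100 → slack +0.920/-0.596; half-tol=0.265, Σhalf²=0.245214
  -D: nom -6.300 → Σnom=-19.960; wc +0.010/-0.010 → slack +0.930/-0.606; half-tol=0.010, Σhalf²=0.245314
Nominal = -19.960. Worst-case = [-19.960 - 0.606, -19.960 + 0.930] = [-20.566, -19.030]. RSS = √0.245314 = 0.495.

nominal=-19.960 wc=[-20.566,-19.030] rss=0.495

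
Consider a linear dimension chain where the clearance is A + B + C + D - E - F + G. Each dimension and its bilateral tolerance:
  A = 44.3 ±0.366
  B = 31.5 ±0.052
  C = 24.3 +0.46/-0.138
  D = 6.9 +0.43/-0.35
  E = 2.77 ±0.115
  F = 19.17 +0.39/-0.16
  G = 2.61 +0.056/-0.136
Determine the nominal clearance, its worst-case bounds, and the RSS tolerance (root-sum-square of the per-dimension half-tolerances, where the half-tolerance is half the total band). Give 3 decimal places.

nominal=87.670 wc=[86.123,89.309] rss=0.690

Stack each dimension's contribution:
  +A: nom +44.300 → Σnom=44.300; wc +0.366/-0.366 → slack +0.366/-0.366; half-tol=0.366, Σhalf²=0.133956
  +B: nom +31.500 → Σnom=75.800; wc +0.052/-0.052 → slack +0.418/-0.418; half-tol=0.052, Σhalf²=0.136660
  +C: nom +24.300 → Σnom=100.100; wc +0.460/-0.138 → slack +0.878/-0.556; half-tol=0.299, Σhalf²=0.226061
  +D: nom +6.900 → Σnom=107.000; wc +0.430/-0.350 → slack +1.308/-0.906; half-tol=0.390, Σhalf²=0.378161
  -E: nom -2.770 → Σnom=104.230; wc +0.115/-0.115 → slack +1.423/-1.021; half-tol=0.115, Σhalf²=0.391386
  -F: nom -19.170 → Σnom=85.060; wc +0.160/-0.390 → slack +1.583/-1.411; half-tol=0.275, Σhalf²=0.467011
  +G: nom +2.610 → Σnom=87.670; wc +0.056/-0.136 → slack +1.639/-1.547; half-tol=0.096, Σhalf²=0.476227
Nominal = 87.670. Worst-case = [87.670 - 1.547, 87.670 + 1.639] = [86.123, 89.309]. RSS = √0.476227 = 0.690.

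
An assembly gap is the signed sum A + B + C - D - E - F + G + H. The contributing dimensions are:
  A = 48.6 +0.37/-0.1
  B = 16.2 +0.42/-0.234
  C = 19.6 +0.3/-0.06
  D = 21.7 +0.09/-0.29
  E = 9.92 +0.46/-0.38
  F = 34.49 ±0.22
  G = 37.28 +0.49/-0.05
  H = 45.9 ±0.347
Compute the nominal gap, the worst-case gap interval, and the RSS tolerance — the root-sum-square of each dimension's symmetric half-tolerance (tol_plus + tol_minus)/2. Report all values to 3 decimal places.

Stack each dimension's contribution:
  +A: nom +48.600 → Σnom=48.600; wc +0.370/-0.100 → slack +0.370/-0.100; half-tol=0.235, Σhalf²=0.055225
  +B: nom +16.200 → Σnom=64.800; wc +0.420/-0.234 → slack +0.790/-0.334; half-tol=0.327, Σhalf²=0.162154
  +C: nom +19.600 → Σnom=84.400; wc +0.300/-0.060 → slack +1.090/-0.394; half-tol=0.180, Σhalf²=0.194554
  -D: nom -21.700 → Σnom=62.700; wc +0.290/-0.090 → slack +1.380/-0.484; half-tol=0.190, Σhalf²=0.230654
  -E: nom -9.920 → Σnom=52.780; wc +0.380/-0.460 → slack +1.760/-0.944; half-tol=0.420, Σhalf²=0.407054
  -F: nom -34.490 → Σnom=18.290; wc +0.220/-0.220 → slack +1.980/-1.164; half-tol=0.220, Σhalf²=0.455454
  +G: nom +37.280 → Σnom=55.570; wc +0.490/-0.050 → slack +2.470/-1.214; half-tol=0.270, Σhalf²=0.528354
  +H: nom +45.900 → Σnom=101.470; wc +0.347/-0.347 → slack +2.817/-1.561; half-tol=0.347, Σhalf²=0.648763
Nominal = 101.470. Worst-case = [101.470 - 1.561, 101.470 + 2.817] = [99.909, 104.287]. RSS = √0.648763 = 0.805.

nominal=101.470 wc=[99.909,104.287] rss=0.805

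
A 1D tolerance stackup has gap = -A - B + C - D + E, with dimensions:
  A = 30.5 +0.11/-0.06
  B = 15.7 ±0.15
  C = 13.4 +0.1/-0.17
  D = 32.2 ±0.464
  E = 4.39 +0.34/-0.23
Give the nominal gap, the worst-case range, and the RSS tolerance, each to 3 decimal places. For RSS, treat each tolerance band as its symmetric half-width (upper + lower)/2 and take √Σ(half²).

nominal=-60.610 wc=[-61.734,-59.496] rss=0.587

Stack each dimension's contribution:
  -A: nom -30.500 → Σnom=-30.500; wc +0.060/-0.110 → slack +0.060/-0.110; half-tol=0.085, Σhalf²=0.007225
  -B: nom -15.700 → Σnom=-46.200; wc +0.150/-0.150 → slack +0.210/-0.260; half-tol=0.150, Σhalf²=0.029725
  +C: nom +13.400 → Σnom=-32.800; wc +0.100/-0.170 → slack +0.310/-0.430; half-tol=0.135, Σhalf²=0.047950
  -D: nom -32.200 → Σnom=-65.000; wc +0.464/-0.464 → slack +0.774/-0.894; half-tol=0.464, Σhalf²=0.263246
  +E: nom +4.390 → Σnom=-60.610; wc +0.340/-0.230 → slack +1.114/-1.124; half-tol=0.285, Σhalf²=0.344471
Nominal = -60.610. Worst-case = [-60.610 - 1.124, -60.610 + 1.114] = [-61.734, -59.496]. RSS = √0.344471 = 0.587.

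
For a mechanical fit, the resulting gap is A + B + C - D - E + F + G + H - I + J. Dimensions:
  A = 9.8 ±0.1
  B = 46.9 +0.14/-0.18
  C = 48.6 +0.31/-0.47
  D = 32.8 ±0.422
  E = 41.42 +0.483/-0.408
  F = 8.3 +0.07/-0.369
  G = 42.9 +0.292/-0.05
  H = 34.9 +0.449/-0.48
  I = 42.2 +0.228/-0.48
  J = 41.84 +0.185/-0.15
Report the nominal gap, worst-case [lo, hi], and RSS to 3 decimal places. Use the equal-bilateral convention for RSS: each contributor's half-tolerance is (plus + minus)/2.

nominal=116.820 wc=[113.888,119.676] rss=1.005

Stack each dimension's contribution:
  +A: nom +9.800 → Σnom=9.800; wc +0.100/-0.100 → slack +0.100/-0.100; half-tol=0.100, Σhalf²=0.010000
  +B: nom +46.900 → Σnom=56.700; wc +0.140/-0.180 → slack +0.240/-0.280; half-tol=0.160, Σhalf²=0.035600
  +C: nom +48.600 → Σnom=105.300; wc +0.310/-0.470 → slack +0.550/-0.750; half-tol=0.390, Σhalf²=0.187700
  -D: nom -32.800 → Σnom=72.500; wc +0.422/-0.422 → slack +0.972/-1.172; half-tol=0.422, Σhalf²=0.365784
  -E: nom -41.420 → Σnom=31.080; wc +0.408/-0.483 → slack +1.380/-1.655; half-tol=0.446, Σhalf²=0.564254
  +F: nom +8.300 → Σnom=39.380; wc +0.070/-0.369 → slack +1.450/-2.024; half-tol=0.220, Σhalf²=0.612435
  +G: nom +42.900 → Σnom=82.280; wc +0.292/-0.050 → slack +1.742/-2.074; half-tol=0.171, Σhalf²=0.641676
  +H: nom +34.900 → Σnom=117.180; wc +0.449/-0.480 → slack +2.191/-2.554; half-tol=0.465, Σhalf²=0.857436
  -I: nom -42.200 → Σnom=74.980; wc +0.480/-0.228 → slack +2.671/-2.782; half-tol=0.354, Σhalf²=0.982752
  +J: nom +41.840 → Σnom=116.820; wc +0.185/-0.150 → slack +2.856/-2.932; half-tol=0.167, Σhalf²=1.010808
Nominal = 116.820. Worst-case = [116.820 - 2.932, 116.820 + 2.856] = [113.888, 119.676]. RSS = √1.010808 = 1.005.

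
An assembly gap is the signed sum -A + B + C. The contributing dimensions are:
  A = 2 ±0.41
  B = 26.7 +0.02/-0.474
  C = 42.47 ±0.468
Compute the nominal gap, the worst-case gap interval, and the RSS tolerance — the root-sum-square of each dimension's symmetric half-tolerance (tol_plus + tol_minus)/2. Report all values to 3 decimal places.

nominal=67.170 wc=[65.818,68.068] rss=0.669

Stack each dimension's contribution:
  -A: nom -2.000 → Σnom=-2.000; wc +0.410/-0.410 → slack +0.410/-0.410; half-tol=0.410, Σhalf²=0.168100
  +B: nom +26.700 → Σnom=24.700; wc +0.020/-0.474 → slack +0.430/-0.884; half-tol=0.247, Σhalf²=0.229109
  +C: nom +42.470 → Σnom=67.170; wc +0.468/-0.468 → slack +0.898/-1.352; half-tol=0.468, Σhalf²=0.448133
Nominal = 67.170. Worst-case = [67.170 - 1.352, 67.170 + 0.898] = [65.818, 68.068]. RSS = √0.448133 = 0.669.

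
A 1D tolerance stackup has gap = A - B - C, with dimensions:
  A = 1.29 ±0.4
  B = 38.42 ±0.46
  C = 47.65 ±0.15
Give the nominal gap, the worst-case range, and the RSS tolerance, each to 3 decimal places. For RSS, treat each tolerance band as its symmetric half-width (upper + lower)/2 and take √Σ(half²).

Stack each dimension's contribution:
  +A: nom +1.290 → Σnom=1.290; wc +0.400/-0.400 → slack +0.400/-0.400; half-tol=0.400, Σhalf²=0.160000
  -B: nom -38.420 → Σnom=-37.130; wc +0.460/-0.460 → slack +0.860/-0.860; half-tol=0.460, Σhalf²=0.371600
  -C: nom -47.650 → Σnom=-84.780; wc +0.150/-0.150 → slack +1.010/-1.010; half-tol=0.150, Σhalf²=0.394100
Nominal = -84.780. Worst-case = [-84.780 - 1.010, -84.780 + 1.010] = [-85.790, -83.770]. RSS = √0.394100 = 0.628.

nominal=-84.780 wc=[-85.790,-83.770] rss=0.628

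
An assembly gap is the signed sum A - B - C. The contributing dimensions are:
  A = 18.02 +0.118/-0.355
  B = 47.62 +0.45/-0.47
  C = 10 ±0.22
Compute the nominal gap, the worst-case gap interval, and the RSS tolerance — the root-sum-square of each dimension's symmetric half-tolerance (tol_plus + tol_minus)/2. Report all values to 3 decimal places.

Stack each dimension's contribution:
  +A: nom +18.020 → Σnom=18.020; wc +0.118/-0.355 → slack +0.118/-0.355; half-tol=0.236, Σhalf²=0.055932
  -B: nom -47.620 → Σnom=-29.600; wc +0.470/-0.450 → slack +0.588/-0.805; half-tol=0.460, Σhalf²=0.267532
  -C: nom -10.000 → Σnom=-39.600; wc +0.220/-0.220 → slack +0.808/-1.025; half-tol=0.220, Σhalf²=0.315932
Nominal = -39.600. Worst-case = [-39.600 - 1.025, -39.600 + 0.808] = [-40.625, -38.792]. RSS = √0.315932 = 0.562.

nominal=-39.600 wc=[-40.625,-38.792] rss=0.562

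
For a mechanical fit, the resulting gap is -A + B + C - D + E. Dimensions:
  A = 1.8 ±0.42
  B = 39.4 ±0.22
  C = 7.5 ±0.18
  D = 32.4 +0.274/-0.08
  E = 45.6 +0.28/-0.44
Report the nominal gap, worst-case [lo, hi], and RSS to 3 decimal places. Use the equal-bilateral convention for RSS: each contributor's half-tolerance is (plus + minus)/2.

nominal=58.300 wc=[56.766,59.480] rss=0.647

Stack each dimension's contribution:
  -A: nom -1.800 → Σnom=-1.800; wc +0.420/-0.420 → slack +0.420/-0.420; half-tol=0.420, Σhalf²=0.176400
  +B: nom +39.400 → Σnom=37.600; wc +0.220/-0.220 → slack +0.640/-0.640; half-tol=0.220, Σhalf²=0.224800
  +C: nom +7.500 → Σnom=45.100; wc +0.180/-0.180 → slack +0.820/-0.820; half-tol=0.180, Σhalf²=0.257200
  -D: nom -32.400 → Σnom=12.700; wc +0.080/-0.274 → slack +0.900/-1.094; half-tol=0.177, Σhalf²=0.288529
  +E: nom +45.600 → Σnom=58.300; wc +0.280/-0.440 → slack +1.180/-1.534; half-tol=0.360, Σhalf²=0.418129
Nominal = 58.300. Worst-case = [58.300 - 1.534, 58.300 + 1.180] = [56.766, 59.480]. RSS = √0.418129 = 0.647.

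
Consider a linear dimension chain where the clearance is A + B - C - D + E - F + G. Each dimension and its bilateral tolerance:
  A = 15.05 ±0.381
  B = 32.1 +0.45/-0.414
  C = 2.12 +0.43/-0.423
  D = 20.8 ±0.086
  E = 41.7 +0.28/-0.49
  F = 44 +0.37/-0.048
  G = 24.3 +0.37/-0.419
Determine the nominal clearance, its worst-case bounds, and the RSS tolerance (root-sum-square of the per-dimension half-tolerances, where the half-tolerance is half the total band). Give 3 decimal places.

nominal=46.230 wc=[43.640,48.268] rss=0.932

Stack each dimension's contribution:
  +A: nom +15.050 → Σnom=15.050; wc +0.381/-0.381 → slack +0.381/-0.381; half-tol=0.381, Σhalf²=0.145161
  +B: nom +32.100 → Σnom=47.150; wc +0.450/-0.414 → slack +0.831/-0.795; half-tol=0.432, Σhalf²=0.331785
  -C: nom -2.120 → Σnom=45.030; wc +0.423/-0.430 → slack +1.254/-1.225; half-tol=0.426, Σhalf²=0.513687
  -D: nom -20.800 → Σnom=24.230; wc +0.086/-0.086 → slack +1.340/-1.311; half-tol=0.086, Σhalf²=0.521083
  +E: nom +41.700 → Σnom=65.930; wc +0.280/-0.490 → slack +1.620/-1.801; half-tol=0.385, Σhalf²=0.669308
  -F: nom -44.000 → Σnom=21.930; wc +0.048/-0.370 → slack +1.668/-2.171; half-tol=0.209, Σhalf²=0.712989
  +G: nom +24.300 → Σnom=46.230; wc +0.370/-0.419 → slack +2.038/-2.590; half-tol=0.394, Σhalf²=0.868619
Nominal = 46.230. Worst-case = [46.230 - 2.590, 46.230 + 2.038] = [43.640, 48.268]. RSS = √0.868619 = 0.932.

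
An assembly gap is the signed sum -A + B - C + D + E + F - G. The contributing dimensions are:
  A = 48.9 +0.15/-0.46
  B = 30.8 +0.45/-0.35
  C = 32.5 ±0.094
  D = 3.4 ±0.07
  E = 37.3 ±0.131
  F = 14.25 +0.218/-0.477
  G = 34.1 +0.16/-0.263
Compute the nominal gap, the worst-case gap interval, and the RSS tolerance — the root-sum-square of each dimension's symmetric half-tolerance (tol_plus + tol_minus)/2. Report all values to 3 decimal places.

nominal=-29.750 wc=[-31.182,-28.064] rss=0.670

Stack each dimension's contribution:
  -A: nom -48.900 → Σnom=-48.900; wc +0.460/-0.150 → slack +0.460/-0.150; half-tol=0.305, Σhalf²=0.093025
  +B: nom +30.800 → Σnom=-18.100; wc +0.450/-0.350 → slack +0.910/-0.500; half-tol=0.400, Σhalf²=0.253025
  -C: nom -32.500 → Σnom=-50.600; wc +0.094/-0.094 → slack +1.004/-0.594; half-tol=0.094, Σhalf²=0.261861
  +D: nom +3.400 → Σnom=-47.200; wc +0.070/-0.070 → slack +1.074/-0.664; half-tol=0.070, Σhalf²=0.266761
  +E: nom +37.300 → Σnom=-9.900; wc +0.131/-0.131 → slack +1.205/-0.795; half-tol=0.131, Σhalf²=0.283922
  +F: nom +14.250 → Σnom=4.350; wc +0.218/-0.477 → slack +1.423/-1.272; half-tol=0.347, Σhalf²=0.404678
  -G: nom -34.100 → Σnom=-29.750; wc +0.263/-0.160 → slack +1.686/-1.432; half-tol=0.212, Σhalf²=0.449411
Nominal = -29.750. Worst-case = [-29.750 - 1.432, -29.750 + 1.686] = [-31.182, -28.064]. RSS = √0.449411 = 0.670.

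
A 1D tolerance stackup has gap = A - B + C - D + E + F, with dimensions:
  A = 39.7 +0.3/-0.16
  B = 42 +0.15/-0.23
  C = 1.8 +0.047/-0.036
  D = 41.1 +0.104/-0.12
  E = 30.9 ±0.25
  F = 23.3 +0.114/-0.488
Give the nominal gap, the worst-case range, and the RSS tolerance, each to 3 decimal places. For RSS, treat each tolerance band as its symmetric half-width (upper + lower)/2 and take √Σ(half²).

Stack each dimension's contribution:
  +A: nom +39.700 → Σnom=39.700; wc +0.300/-0.160 → slack +0.300/-0.160; half-tol=0.230, Σhalf²=0.052900
  -B: nom -42.000 → Σnom=-2.300; wc +0.230/-0.150 → slack +0.530/-0.310; half-tol=0.190, Σhalf²=0.089000
  +C: nom +1.800 → Σnom=-0.500; wc +0.047/-0.036 → slack +0.577/-0.346; half-tol=0.041, Σhalf²=0.090722
  -D: nom -41.100 → Σnom=-41.600; wc +0.120/-0.104 → slack +0.697/-0.450; half-tol=0.112, Σhalf²=0.103266
  +E: nom +30.900 → Σnom=-10.700; wc +0.250/-0.250 → slack +0.947/-0.700; half-tol=0.250, Σhalf²=0.165766
  +F: nom +23.300 → Σnom=12.600; wc +0.114/-0.488 → slack +1.061/-1.188; half-tol=0.301, Σhalf²=0.256367
Nominal = 12.600. Worst-case = [12.600 - 1.188, 12.600 + 1.061] = [11.412, 13.661]. RSS = √0.256367 = 0.506.

nominal=12.600 wc=[11.412,13.661] rss=0.506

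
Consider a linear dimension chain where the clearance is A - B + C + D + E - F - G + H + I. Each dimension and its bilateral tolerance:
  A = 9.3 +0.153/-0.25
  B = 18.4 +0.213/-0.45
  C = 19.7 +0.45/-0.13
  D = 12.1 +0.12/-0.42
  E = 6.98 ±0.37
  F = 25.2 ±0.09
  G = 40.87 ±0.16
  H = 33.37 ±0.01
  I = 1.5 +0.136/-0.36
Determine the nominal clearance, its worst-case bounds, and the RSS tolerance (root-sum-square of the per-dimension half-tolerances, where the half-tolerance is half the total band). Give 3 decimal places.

Stack each dimension's contribution:
  +A: nom +9.300 → Σnom=9.300; wc +0.153/-0.250 → slack +0.153/-0.250; half-tol=0.202, Σhalf²=0.040602
  -B: nom -18.400 → Σnom=-9.100; wc +0.450/-0.213 → slack +0.603/-0.463; half-tol=0.332, Σhalf²=0.150495
  +C: nom +19.700 → Σnom=10.600; wc +0.450/-0.130 → slack +1.053/-0.593; half-tol=0.290, Σhalf²=0.234595
  +D: nom +12.100 → Σnom=22.700; wc +0.120/-0.420 → slack +1.173/-1.013; half-tol=0.270, Σhalf²=0.307495
  +E: nom +6.980 → Σnom=29.680; wc +0.370/-0.370 → slack +1.543/-1.383; half-tol=0.370, Σhalf²=0.444395
  -F: nom -25.200 → Σnom=4.480; wc +0.090/-0.090 → slack +1.633/-1.473; half-tol=0.090, Σhalf²=0.452495
  -G: nom -40.870 → Σnom=-36.390; wc +0.160/-0.160 → slack +1.793/-1.633; half-tol=0.160, Σhalf²=0.478095
  +H: nom +33.370 → Σnom=-3.020; wc +0.010/-0.010 → slack +1.803/-1.643; half-tol=0.010, Σhalf²=0.478195
  +I: nom +1.500 → Σnom=-1.520; wc +0.136/-0.360 → slack +1.939/-2.003; half-tol=0.248, Σhalf²=0.539698
Nominal = -1.520. Worst-case = [-1.520 - 2.003, -1.520 + 1.939] = [-3.523, 0.419]. RSS = √0.539698 = 0.735.

nominal=-1.520 wc=[-3.523,0.419] rss=0.735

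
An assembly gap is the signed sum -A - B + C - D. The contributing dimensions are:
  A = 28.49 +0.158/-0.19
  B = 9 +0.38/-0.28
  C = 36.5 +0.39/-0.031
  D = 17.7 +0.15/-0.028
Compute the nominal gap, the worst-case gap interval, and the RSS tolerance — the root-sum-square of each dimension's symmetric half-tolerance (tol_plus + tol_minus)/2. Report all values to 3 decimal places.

nominal=-18.690 wc=[-19.409,-17.802] rss=0.438

Stack each dimension's contribution:
  -A: nom -28.490 → Σnom=-28.490; wc +0.190/-0.158 → slack +0.190/-0.158; half-tol=0.174, Σhalf²=0.030276
  -B: nom -9.000 → Σnom=-37.490; wc +0.280/-0.380 → slack +0.470/-0.538; half-tol=0.330, Σhalf²=0.139176
  +C: nom +36.500 → Σnom=-0.990; wc +0.390/-0.031 → slack +0.860/-0.569; half-tol=0.211, Σhalf²=0.183486
  -D: nom -17.700 → Σnom=-18.690; wc +0.028/-0.150 → slack +0.888/-0.719; half-tol=0.089, Σhalf²=0.191407
Nominal = -18.690. Worst-case = [-18.690 - 0.719, -18.690 + 0.888] = [-19.409, -17.802]. RSS = √0.191407 = 0.438.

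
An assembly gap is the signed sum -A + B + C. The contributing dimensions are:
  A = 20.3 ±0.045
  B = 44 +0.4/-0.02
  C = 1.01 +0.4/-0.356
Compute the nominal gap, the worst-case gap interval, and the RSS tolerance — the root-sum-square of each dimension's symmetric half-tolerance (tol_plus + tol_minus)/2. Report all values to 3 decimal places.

nominal=24.710 wc=[24.289,25.555] rss=0.435

Stack each dimension's contribution:
  -A: nom -20.300 → Σnom=-20.300; wc +0.045/-0.045 → slack +0.045/-0.045; half-tol=0.045, Σhalf²=0.002025
  +B: nom +44.000 → Σnom=23.700; wc +0.400/-0.020 → slack +0.445/-0.065; half-tol=0.210, Σhalf²=0.046125
  +C: nom +1.010 → Σnom=24.710; wc +0.400/-0.356 → slack +0.845/-0.421; half-tol=0.378, Σhalf²=0.189009
Nominal = 24.710. Worst-case = [24.710 - 0.421, 24.710 + 0.845] = [24.289, 25.555]. RSS = √0.189009 = 0.435.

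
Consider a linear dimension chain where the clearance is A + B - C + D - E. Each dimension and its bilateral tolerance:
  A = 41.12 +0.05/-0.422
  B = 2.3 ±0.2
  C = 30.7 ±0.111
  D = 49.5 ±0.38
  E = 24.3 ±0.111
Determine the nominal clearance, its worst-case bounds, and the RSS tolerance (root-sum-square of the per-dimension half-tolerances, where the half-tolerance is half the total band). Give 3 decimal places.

nominal=37.920 wc=[36.696,38.772] rss=0.515

Stack each dimension's contribution:
  +A: nom +41.120 → Σnom=41.120; wc +0.050/-0.422 → slack +0.050/-0.422; half-tol=0.236, Σhalf²=0.055696
  +B: nom +2.300 → Σnom=43.420; wc +0.200/-0.200 → slack +0.250/-0.622; half-tol=0.200, Σhalf²=0.095696
  -C: nom -30.700 → Σnom=12.720; wc +0.111/-0.111 → slack +0.361/-0.733; half-tol=0.111, Σhalf²=0.108017
  +D: nom +49.500 → Σnom=62.220; wc +0.380/-0.380 → slack +0.741/-1.113; half-tol=0.380, Σhalf²=0.252417
  -E: nom -24.300 → Σnom=37.920; wc +0.111/-0.111 → slack +0.852/-1.224; half-tol=0.111, Σhalf²=0.264738
Nominal = 37.920. Worst-case = [37.920 - 1.224, 37.920 + 0.852] = [36.696, 38.772]. RSS = √0.264738 = 0.515.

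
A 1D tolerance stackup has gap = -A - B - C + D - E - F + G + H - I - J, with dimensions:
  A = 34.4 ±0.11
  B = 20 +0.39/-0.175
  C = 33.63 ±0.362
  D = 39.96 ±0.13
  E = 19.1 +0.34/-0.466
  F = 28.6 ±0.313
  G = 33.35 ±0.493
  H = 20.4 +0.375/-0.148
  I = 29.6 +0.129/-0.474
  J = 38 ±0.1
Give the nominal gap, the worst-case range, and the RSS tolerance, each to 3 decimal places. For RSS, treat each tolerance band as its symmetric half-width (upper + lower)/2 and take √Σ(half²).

nominal=-109.620 wc=[-112.135,-106.622] rss=0.955

Stack each dimension's contribution:
  -A: nom -34.400 → Σnom=-34.400; wc +0.110/-0.110 → slack +0.110/-0.110; half-tol=0.110, Σhalf²=0.012100
  -B: nom -20.000 → Σnom=-54.400; wc +0.175/-0.390 → slack +0.285/-0.500; half-tol=0.282, Σhalf²=0.091906
  -C: nom -33.630 → Σnom=-88.030; wc +0.362/-0.362 → slack +0.647/-0.862; half-tol=0.362, Σhalf²=0.222950
  +D: nom +39.960 → Σnom=-48.070; wc +0.130/-0.130 → slack +0.777/-0.992; half-tol=0.130, Σhalf²=0.239850
  -E: nom -19.100 → Σnom=-67.170; wc +0.466/-0.340 → slack +1.243/-1.332; half-tol=0.403, Σhalf²=0.402259
  -F: nom -28.600 → Σnom=-95.770; wc +0.313/-0.313 → slack +1.556/-1.645; half-tol=0.313, Σhalf²=0.500228
  +G: nom +33.350 → Σnom=-62.420; wc +0.493/-0.493 → slack +2.049/-2.138; half-tol=0.493, Σhalf²=0.743277
  +H: nom +20.400 → Σnom=-42.020; wc +0.375/-0.148 → slack +2.424/-2.286; half-tol=0.262, Σhalf²=0.811659
  -I: nom -29.600 → Σnom=-71.620; wc +0.474/-0.129 → slack +2.898/-2.415; half-tol=0.301, Σhalf²=0.902562
  -J: nom -38.000 → Σnom=-109.620; wc +0.100/-0.100 → slack +2.998/-2.515; half-tol=0.100, Σhalf²=0.912562
Nominal = -109.620. Worst-case = [-109.620 - 2.515, -109.620 + 2.998] = [-112.135, -106.622]. RSS = √0.912562 = 0.955.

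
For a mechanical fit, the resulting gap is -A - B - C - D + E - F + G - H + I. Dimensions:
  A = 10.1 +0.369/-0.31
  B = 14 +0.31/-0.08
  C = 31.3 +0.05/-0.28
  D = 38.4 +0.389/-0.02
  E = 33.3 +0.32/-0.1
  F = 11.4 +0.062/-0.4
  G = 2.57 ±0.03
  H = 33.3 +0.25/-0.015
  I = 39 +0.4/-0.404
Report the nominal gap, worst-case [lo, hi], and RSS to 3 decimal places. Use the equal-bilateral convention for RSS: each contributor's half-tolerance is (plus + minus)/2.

Stack each dimension's contribution:
  -A: nom -10.100 → Σnom=-10.100; wc +0.310/-0.369 → slack +0.310/-0.369; half-tol=0.340, Σhalf²=0.115260
  -B: nom -14.000 → Σnom=-24.100; wc +0.080/-0.310 → slack +0.390/-0.679; half-tol=0.195, Σhalf²=0.153285
  -C: nom -31.300 → Σnom=-55.400; wc +0.280/-0.050 → slack +0.670/-0.729; half-tol=0.165, Σhalf²=0.180510
  -D: nom -38.400 → Σnom=-93.800; wc +0.020/-0.389 → slack +0.690/-1.118; half-tol=0.205, Σhalf²=0.222331
  +E: nom +33.300 → Σnom=-60.500; wc +0.320/-0.100 → slack +1.010/-1.218; half-tol=0.210, Σhalf²=0.266431
  -F: nom -11.400 → Σnom=-71.900; wc +0.400/-0.062 → slack +1.410/-1.280; half-tol=0.231, Σhalf²=0.319792
  +G: nom +2.570 → Σnom=-69.330; wc +0.030/-0.030 → slack +1.440/-1.310; half-tol=0.030, Σhalf²=0.320692
  -H: nom -33.300 → Σnom=-102.630; wc +0.015/-0.250 → slack +1.455/-1.560; half-tol=0.133, Σhalf²=0.338248
  +I: nom +39.000 → Σnom=-63.630; wc +0.400/-0.404 → slack +1.855/-1.964; half-tol=0.402, Σhalf²=0.499852
Nominal = -63.630. Worst-case = [-63.630 - 1.964, -63.630 + 1.855] = [-65.594, -61.775]. RSS = √0.499852 = 0.707.

nominal=-63.630 wc=[-65.594,-61.775] rss=0.707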